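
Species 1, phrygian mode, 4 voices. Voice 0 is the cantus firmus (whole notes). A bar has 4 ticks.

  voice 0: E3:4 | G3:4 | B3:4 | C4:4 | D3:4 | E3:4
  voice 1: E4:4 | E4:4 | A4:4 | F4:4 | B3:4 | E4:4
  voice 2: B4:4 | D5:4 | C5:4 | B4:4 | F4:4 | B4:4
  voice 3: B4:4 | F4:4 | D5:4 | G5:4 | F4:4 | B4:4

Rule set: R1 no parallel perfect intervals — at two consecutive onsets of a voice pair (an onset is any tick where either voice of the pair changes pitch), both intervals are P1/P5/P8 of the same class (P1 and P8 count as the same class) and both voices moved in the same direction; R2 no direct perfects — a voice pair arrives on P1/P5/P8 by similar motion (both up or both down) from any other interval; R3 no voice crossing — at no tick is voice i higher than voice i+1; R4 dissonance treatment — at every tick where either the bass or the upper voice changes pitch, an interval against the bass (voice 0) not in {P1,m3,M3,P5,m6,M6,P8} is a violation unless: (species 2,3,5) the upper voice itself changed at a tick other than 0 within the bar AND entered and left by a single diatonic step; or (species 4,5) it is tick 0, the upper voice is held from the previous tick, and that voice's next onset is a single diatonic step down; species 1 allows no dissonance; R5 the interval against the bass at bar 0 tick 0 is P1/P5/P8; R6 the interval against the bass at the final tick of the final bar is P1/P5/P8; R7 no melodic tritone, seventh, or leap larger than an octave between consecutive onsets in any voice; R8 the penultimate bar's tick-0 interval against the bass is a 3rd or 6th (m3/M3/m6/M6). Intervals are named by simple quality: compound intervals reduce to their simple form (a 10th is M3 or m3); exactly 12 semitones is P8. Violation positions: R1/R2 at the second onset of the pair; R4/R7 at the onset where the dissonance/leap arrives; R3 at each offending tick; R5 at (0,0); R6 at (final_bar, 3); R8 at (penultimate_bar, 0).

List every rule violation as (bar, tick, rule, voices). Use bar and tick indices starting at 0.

bar 0: v0=E3 v1=E4 v2=B4 v3=B4 downbeat P5
bar 1: v0=G3 v1=E4 v2=D5 v3=F4 downbeat m7
bar 2: v0=B3 v1=A4 v2=C5 v3=D5 downbeat m3
bar 3: v0=C4 v1=F4 v2=B4 v3=G5 downbeat P5
bar 4: v0=D3 v1=B3 v2=F4 v3=F4 downbeat m3
bar 5: v0=E3 v1=E4 v2=B4 v3=B4 downbeat P5
  -> R1 @ bar 1 tick 0 v(0, 2): E3/B4 P5 -> G3/D5 P5 similar
  -> R3 @ bar 1 tick 0 v(2, 3): D5 above F4
  -> R4 @ bar 1 tick 0 v(0, 3): G3/F4 m7 untreated
  -> R7 @ bar 1 tick 0 v(3,): B4->F4 leap 6st
  -> R3 @ bar 1 tick 1 v(2, 3): D5 above F4
  -> R3 @ bar 1 tick 2 v(2, 3): D5 above F4
  -> R3 @ bar 1 tick 3 v(2, 3): D5 above F4
  -> R4 @ bar 2 tick 0 v(0, 1): B3/A4 m7 untreated
  -> R4 @ bar 2 tick 0 v(0, 2): B3/C5 m2 untreated
  -> R2 @ bar 3 tick 0 v(0, 3): B3/D5 m3 -> C4/G5 P5 similar
  -> R4 @ bar 3 tick 0 v(0, 1): C4/F4 P4 untreated
  -> R4 @ bar 3 tick 0 v(0, 2): C4/B4 M7 untreated
  -> R2 @ bar 4 tick 0 v(2, 3): B4/G5 m6 -> F4/F4 P1 similar
  -> R7 @ bar 4 tick 0 v(0,): C4->D3 leap 10st
  -> R7 @ bar 4 tick 0 v(1,): F4->B3 leap 6st
  -> R7 @ bar 4 tick 0 v(2,): B4->F4 leap 6st
  -> R7 @ bar 4 tick 0 v(3,): G5->F4 leap 14st
  -> R1 @ bar 5 tick 0 v(2, 3): F4/F4 P1 -> B4/B4 P1 similar
  -> R2 @ bar 5 tick 0 v(0, 1): D3/B3 M6 -> E3/E4 P8 similar
  -> R2 @ bar 5 tick 0 v(0, 2): D3/F4 m3 -> E3/B4 P5 similar
  -> R2 @ bar 5 tick 0 v(0, 3): D3/F4 m3 -> E3/B4 P5 similar
  -> R2 @ bar 5 tick 0 v(1, 2): B3/F4 TT -> E4/B4 P5 similar
  -> R2 @ bar 5 tick 0 v(1, 3): B3/F4 TT -> E4/B4 P5 similar
  -> R7 @ bar 5 tick 0 v(2,): F4->B4 leap 6st
  -> R7 @ bar 5 tick 0 v(3,): F4->B4 leap 6st

(1, 0, R1, (0, 2))
(1, 0, R3, (2, 3))
(1, 0, R4, (0, 3))
(1, 0, R7, (3,))
(1, 1, R3, (2, 3))
(1, 2, R3, (2, 3))
(1, 3, R3, (2, 3))
(2, 0, R4, (0, 1))
(2, 0, R4, (0, 2))
(3, 0, R2, (0, 3))
(3, 0, R4, (0, 1))
(3, 0, R4, (0, 2))
(4, 0, R2, (2, 3))
(4, 0, R7, (0,))
(4, 0, R7, (1,))
(4, 0, R7, (2,))
(4, 0, R7, (3,))
(5, 0, R1, (2, 3))
(5, 0, R2, (0, 1))
(5, 0, R2, (0, 2))
(5, 0, R2, (0, 3))
(5, 0, R2, (1, 2))
(5, 0, R2, (1, 3))
(5, 0, R7, (2,))
(5, 0, R7, (3,))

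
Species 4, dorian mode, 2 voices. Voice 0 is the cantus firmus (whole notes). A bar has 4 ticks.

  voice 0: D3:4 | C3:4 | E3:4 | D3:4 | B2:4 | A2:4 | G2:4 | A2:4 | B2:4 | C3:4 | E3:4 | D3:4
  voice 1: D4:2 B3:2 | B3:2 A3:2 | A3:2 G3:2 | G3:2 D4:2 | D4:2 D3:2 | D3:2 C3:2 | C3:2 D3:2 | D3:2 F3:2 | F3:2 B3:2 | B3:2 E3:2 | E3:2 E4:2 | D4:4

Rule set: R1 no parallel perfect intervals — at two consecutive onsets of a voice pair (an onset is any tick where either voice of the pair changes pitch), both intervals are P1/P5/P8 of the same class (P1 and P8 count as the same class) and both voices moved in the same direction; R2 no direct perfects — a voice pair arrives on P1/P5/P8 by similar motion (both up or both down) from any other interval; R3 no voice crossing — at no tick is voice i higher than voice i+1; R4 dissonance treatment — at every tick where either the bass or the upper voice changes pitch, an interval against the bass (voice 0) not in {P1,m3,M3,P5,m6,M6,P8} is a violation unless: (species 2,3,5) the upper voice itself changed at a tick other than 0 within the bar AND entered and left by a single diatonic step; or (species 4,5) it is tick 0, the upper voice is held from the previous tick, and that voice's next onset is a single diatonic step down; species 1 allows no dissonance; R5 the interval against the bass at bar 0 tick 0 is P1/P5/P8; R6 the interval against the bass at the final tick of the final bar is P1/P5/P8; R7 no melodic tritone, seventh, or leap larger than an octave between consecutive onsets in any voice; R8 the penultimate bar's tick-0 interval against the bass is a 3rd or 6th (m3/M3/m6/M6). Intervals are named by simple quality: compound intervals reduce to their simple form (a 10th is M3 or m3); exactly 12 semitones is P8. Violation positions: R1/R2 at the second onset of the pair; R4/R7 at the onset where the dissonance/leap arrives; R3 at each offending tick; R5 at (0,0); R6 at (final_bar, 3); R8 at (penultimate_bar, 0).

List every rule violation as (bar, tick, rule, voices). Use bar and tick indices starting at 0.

(3, 0, R4, (0, 1))
(6, 0, R4, (0, 1))
(7, 0, R4, (0, 1))
(8, 0, R4, (0, 1))
(8, 2, R7, (1,))
(9, 0, R4, (0, 1))
(10, 0, R8, (0, 1))
(11, 0, R1, (0, 1))

bar 0: v0=D3 v1=D4 downbeat P8
bar 1: v0=C3 v1=B3 downbeat M7
bar 2: v0=E3 v1=A3 downbeat P4
bar 3: v0=D3 v1=G3 downbeat P4
bar 4: v0=B2 v1=D4 downbeat m3
bar 5: v0=A2 v1=D3 downbeat P4
bar 6: v0=G2 v1=C3 downbeat P4
bar 7: v0=A2 v1=D3 downbeat P4
bar 8: v0=B2 v1=F3 downbeat TT
bar 9: v0=C3 v1=B3 downbeat M7
bar 10: v0=E3 v1=E3 downbeat P1
bar 11: v0=D3 v1=D4 downbeat P8
  -> R4 @ bar 3 tick 0 v(0, 1): D3/G3 P4 untreated
  -> R4 @ bar 6 tick 0 v(0, 1): G2/C3 P4 untreated
  -> R4 @ bar 7 tick 0 v(0, 1): A2/D3 P4 untreated
  -> R4 @ bar 8 tick 0 v(0, 1): B2/F3 TT untreated
  -> R7 @ bar 8 tick 2 v(1,): F3->B3 leap 6st
  -> R4 @ bar 9 tick 0 v(0, 1): C3/B3 M7 untreated
  -> R8 @ bar 10 tick 0 v(0, 1): penult P1 not 3rd/6th
  -> R1 @ bar 11 tick 0 v(0, 1): E3/E4 P8 -> D3/D4 P8 similar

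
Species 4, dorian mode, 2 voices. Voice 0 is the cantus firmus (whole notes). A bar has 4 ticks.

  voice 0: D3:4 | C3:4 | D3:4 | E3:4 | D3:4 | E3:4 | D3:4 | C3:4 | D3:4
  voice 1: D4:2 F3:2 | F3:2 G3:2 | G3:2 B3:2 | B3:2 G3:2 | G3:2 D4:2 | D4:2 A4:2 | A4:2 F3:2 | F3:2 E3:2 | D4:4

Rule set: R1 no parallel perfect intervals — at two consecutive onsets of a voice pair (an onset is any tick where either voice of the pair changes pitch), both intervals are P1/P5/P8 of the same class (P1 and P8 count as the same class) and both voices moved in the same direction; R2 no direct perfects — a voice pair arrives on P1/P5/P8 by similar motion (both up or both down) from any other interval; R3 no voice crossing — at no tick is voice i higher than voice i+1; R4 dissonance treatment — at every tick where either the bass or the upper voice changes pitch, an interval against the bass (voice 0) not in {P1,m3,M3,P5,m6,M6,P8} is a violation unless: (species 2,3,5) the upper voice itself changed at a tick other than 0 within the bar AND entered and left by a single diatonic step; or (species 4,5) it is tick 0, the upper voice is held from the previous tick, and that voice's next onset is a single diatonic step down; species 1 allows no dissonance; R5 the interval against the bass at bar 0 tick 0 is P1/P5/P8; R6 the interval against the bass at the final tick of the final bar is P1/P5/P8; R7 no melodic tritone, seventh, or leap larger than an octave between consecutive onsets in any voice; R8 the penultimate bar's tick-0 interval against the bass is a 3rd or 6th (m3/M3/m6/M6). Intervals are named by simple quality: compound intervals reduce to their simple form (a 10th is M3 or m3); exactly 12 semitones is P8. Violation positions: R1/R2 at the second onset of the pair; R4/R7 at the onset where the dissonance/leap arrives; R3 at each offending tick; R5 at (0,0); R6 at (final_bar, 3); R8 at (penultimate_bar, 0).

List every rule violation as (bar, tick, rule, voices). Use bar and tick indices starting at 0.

bar 0: v0=D3 v1=D4 downbeat P8
bar 1: v0=C3 v1=F3 downbeat P4
bar 2: v0=D3 v1=G3 downbeat P4
bar 3: v0=E3 v1=B3 downbeat P5
bar 4: v0=D3 v1=G3 downbeat P4
bar 5: v0=E3 v1=D4 downbeat m7
bar 6: v0=D3 v1=A4 downbeat P5
bar 7: v0=C3 v1=F3 downbeat P4
bar 8: v0=D3 v1=D4 downbeat P8
  -> R4 @ bar 1 tick 0 v(0, 1): C3/F3 P4 untreated
  -> R4 @ bar 2 tick 0 v(0, 1): D3/G3 P4 untreated
  -> R4 @ bar 4 tick 0 v(0, 1): D3/G3 P4 untreated
  -> R4 @ bar 5 tick 0 v(0, 1): E3/D4 m7 untreated
  -> R4 @ bar 5 tick 2 v(0, 1): E3/A4 P4 untreated
  -> R7 @ bar 6 tick 2 v(1,): A4->F3 leap 16st
  -> R8 @ bar 7 tick 0 v(0, 1): penult P4 not 3rd/6th
  -> R2 @ bar 8 tick 0 v(0, 1): C3/E3 M3 -> D3/D4 P8 similar
  -> R7 @ bar 8 tick 0 v(1,): E3->D4 leap 10st

(1, 0, R4, (0, 1))
(2, 0, R4, (0, 1))
(4, 0, R4, (0, 1))
(5, 0, R4, (0, 1))
(5, 2, R4, (0, 1))
(6, 2, R7, (1,))
(7, 0, R8, (0, 1))
(8, 0, R2, (0, 1))
(8, 0, R7, (1,))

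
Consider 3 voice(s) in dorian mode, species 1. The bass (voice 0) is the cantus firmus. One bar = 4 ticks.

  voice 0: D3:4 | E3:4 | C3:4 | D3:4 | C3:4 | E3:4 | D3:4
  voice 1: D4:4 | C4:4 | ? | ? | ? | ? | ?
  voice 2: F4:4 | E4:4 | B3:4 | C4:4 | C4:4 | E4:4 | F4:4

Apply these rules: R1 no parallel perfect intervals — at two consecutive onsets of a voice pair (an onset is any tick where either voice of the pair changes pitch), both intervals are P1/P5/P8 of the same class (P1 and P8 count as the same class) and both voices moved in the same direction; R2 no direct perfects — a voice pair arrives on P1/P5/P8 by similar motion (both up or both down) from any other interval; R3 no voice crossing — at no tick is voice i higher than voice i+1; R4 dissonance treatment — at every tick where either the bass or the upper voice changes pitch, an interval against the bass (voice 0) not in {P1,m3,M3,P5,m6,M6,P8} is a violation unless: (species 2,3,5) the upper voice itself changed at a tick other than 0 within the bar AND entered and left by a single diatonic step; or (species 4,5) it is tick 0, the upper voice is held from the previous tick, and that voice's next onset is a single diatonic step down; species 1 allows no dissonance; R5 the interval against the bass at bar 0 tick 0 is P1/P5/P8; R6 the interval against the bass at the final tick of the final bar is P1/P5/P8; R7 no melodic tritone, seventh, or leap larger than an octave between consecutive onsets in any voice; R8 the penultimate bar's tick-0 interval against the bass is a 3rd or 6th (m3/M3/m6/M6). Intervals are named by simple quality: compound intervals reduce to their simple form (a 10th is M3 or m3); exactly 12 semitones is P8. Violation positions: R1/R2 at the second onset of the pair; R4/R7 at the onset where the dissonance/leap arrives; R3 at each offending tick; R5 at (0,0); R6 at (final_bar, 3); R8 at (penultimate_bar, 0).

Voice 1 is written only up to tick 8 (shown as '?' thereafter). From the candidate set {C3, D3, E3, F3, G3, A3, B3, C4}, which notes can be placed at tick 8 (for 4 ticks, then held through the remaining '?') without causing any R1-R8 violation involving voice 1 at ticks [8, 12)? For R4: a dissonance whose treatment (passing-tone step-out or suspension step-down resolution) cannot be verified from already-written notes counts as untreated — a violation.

{A3}

C3: violates R2
D3: violates R4,R7
E3: violates R2
F3: violates R4
G3: violates R2
A3: legal
B3: violates R2,R4
C4: violates R3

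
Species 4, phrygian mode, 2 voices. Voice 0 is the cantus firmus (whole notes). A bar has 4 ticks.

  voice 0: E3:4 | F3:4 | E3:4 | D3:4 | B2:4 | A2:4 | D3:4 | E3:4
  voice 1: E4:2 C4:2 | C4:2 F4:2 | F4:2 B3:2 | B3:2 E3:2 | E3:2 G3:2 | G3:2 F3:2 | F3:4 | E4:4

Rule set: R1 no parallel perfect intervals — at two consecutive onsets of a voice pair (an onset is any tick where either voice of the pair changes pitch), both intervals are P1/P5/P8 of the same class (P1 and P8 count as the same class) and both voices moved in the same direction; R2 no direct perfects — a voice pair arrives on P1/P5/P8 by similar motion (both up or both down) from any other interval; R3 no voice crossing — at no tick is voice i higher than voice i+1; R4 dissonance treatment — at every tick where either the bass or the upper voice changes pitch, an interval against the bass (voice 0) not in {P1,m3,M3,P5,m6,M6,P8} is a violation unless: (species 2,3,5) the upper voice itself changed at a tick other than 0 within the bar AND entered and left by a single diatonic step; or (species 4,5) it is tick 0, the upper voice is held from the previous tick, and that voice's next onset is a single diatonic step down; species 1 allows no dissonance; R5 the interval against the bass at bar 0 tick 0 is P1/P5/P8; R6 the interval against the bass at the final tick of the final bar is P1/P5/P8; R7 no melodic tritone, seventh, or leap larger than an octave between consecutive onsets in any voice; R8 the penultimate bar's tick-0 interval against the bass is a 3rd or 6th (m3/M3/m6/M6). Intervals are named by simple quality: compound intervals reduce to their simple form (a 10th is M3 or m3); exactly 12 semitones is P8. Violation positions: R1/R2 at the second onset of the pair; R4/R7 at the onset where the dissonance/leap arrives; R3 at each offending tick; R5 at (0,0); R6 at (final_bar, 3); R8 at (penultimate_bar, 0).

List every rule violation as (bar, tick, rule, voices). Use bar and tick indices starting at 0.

(2, 0, R4, (0, 1))
(2, 2, R7, (1,))
(3, 2, R4, (0, 1))
(4, 0, R4, (0, 1))
(7, 0, R2, (0, 1))
(7, 0, R7, (1,))

bar 0: v0=E3 v1=E4 downbeat P8
bar 1: v0=F3 v1=C4 downbeat P5
bar 2: v0=E3 v1=F4 downbeat m2
bar 3: v0=D3 v1=B3 downbeat M6
bar 4: v0=B2 v1=E3 downbeat P4
bar 5: v0=A2 v1=G3 downbeat m7
bar 6: v0=D3 v1=F3 downbeat m3
bar 7: v0=E3 v1=E4 downbeat P8
  -> R4 @ bar 2 tick 0 v(0, 1): E3/F4 m2 untreated
  -> R7 @ bar 2 tick 2 v(1,): F4->B3 leap 6st
  -> R4 @ bar 3 tick 2 v(0, 1): D3/E3 M2 untreated
  -> R4 @ bar 4 tick 0 v(0, 1): B2/E3 P4 untreated
  -> R2 @ bar 7 tick 0 v(0, 1): D3/F3 m3 -> E3/E4 P8 similar
  -> R7 @ bar 7 tick 0 v(1,): F3->E4 leap 11st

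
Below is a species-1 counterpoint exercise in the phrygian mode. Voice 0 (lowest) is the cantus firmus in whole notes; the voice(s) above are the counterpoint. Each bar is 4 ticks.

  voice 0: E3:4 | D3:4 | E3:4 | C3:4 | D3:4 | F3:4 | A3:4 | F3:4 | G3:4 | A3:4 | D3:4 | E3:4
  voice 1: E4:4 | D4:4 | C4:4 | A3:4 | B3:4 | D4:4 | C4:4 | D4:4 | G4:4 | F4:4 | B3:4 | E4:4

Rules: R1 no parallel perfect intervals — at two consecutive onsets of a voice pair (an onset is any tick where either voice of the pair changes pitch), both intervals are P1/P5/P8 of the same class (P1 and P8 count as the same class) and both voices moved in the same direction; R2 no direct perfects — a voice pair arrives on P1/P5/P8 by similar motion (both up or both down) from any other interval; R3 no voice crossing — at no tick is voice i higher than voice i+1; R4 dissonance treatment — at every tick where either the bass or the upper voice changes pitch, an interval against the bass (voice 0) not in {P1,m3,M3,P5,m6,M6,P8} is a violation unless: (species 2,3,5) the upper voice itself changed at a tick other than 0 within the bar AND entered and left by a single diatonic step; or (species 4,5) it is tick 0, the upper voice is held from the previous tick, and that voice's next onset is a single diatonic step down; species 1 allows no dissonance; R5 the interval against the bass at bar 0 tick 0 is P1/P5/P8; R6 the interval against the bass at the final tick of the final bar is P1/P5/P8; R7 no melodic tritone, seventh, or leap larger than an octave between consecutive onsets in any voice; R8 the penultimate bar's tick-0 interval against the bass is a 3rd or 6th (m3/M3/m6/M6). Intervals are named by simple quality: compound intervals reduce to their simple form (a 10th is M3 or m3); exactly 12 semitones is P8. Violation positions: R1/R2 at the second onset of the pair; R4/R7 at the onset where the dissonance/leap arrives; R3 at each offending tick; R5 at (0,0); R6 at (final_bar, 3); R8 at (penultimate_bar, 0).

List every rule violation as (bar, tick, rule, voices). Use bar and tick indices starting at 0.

bar 0: v0=E3 v1=E4 downbeat P8
bar 1: v0=D3 v1=D4 downbeat P8
bar 2: v0=E3 v1=C4 downbeat m6
bar 3: v0=C3 v1=A3 downbeat M6
bar 4: v0=D3 v1=B3 downbeat M6
bar 5: v0=F3 v1=D4 downbeat M6
bar 6: v0=A3 v1=C4 downbeat m3
bar 7: v0=F3 v1=D4 downbeat M6
bar 8: v0=G3 v1=G4 downbeat P8
bar 9: v0=A3 v1=F4 downbeat m6
bar 10: v0=D3 v1=B3 downbeat M6
bar 11: v0=E3 v1=E4 downbeat P8
  -> R1 @ bar 1 tick 0 v(0, 1): E3/E4 P8 -> D3/D4 P8 similar
  -> R2 @ bar 8 tick 0 v(0, 1): F3/D4 M6 -> G3/G4 P8 similar
  -> R7 @ bar 10 tick 0 v(1,): F4->B3 leap 6st
  -> R2 @ bar 11 tick 0 v(0, 1): D3/B3 M6 -> E3/E4 P8 similar

(1, 0, R1, (0, 1))
(8, 0, R2, (0, 1))
(10, 0, R7, (1,))
(11, 0, R2, (0, 1))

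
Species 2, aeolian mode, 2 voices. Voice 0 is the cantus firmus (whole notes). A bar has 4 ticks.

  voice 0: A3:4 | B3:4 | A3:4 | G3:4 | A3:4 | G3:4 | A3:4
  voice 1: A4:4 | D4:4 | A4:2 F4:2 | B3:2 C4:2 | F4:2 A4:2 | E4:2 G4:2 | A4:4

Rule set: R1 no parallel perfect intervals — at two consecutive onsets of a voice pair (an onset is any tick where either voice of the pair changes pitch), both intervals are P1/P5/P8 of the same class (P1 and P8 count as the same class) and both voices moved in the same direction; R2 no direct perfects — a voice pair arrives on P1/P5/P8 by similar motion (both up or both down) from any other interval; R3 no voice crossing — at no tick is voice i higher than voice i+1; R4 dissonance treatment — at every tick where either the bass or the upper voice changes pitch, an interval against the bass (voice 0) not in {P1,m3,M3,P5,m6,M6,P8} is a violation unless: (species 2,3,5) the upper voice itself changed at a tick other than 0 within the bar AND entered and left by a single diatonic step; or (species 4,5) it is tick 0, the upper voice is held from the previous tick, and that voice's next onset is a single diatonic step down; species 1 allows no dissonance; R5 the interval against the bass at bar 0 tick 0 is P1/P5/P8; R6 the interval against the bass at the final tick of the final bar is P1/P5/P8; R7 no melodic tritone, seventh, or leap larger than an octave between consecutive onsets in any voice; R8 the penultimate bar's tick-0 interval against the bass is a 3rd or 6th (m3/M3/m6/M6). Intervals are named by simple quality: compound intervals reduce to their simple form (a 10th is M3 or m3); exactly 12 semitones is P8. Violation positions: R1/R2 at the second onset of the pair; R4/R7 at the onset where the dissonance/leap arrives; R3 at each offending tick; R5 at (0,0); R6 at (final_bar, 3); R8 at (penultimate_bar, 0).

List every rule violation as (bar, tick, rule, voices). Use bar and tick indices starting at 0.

(3, 0, R7, (1,))
(3, 2, R4, (0, 1))
(6, 0, R1, (0, 1))

bar 0: v0=A3 v1=A4 downbeat P8
bar 1: v0=B3 v1=D4 downbeat m3
bar 2: v0=A3 v1=A4 downbeat P8
bar 3: v0=G3 v1=B3 downbeat M3
bar 4: v0=A3 v1=F4 downbeat m6
bar 5: v0=G3 v1=E4 downbeat M6
bar 6: v0=A3 v1=A4 downbeat P8
  -> R7 @ bar 3 tick 0 v(1,): F4->B3 leap 6st
  -> R4 @ bar 3 tick 2 v(0, 1): G3/C4 P4 untreated
  -> R1 @ bar 6 tick 0 v(0, 1): G3/G4 P8 -> A3/A4 P8 similar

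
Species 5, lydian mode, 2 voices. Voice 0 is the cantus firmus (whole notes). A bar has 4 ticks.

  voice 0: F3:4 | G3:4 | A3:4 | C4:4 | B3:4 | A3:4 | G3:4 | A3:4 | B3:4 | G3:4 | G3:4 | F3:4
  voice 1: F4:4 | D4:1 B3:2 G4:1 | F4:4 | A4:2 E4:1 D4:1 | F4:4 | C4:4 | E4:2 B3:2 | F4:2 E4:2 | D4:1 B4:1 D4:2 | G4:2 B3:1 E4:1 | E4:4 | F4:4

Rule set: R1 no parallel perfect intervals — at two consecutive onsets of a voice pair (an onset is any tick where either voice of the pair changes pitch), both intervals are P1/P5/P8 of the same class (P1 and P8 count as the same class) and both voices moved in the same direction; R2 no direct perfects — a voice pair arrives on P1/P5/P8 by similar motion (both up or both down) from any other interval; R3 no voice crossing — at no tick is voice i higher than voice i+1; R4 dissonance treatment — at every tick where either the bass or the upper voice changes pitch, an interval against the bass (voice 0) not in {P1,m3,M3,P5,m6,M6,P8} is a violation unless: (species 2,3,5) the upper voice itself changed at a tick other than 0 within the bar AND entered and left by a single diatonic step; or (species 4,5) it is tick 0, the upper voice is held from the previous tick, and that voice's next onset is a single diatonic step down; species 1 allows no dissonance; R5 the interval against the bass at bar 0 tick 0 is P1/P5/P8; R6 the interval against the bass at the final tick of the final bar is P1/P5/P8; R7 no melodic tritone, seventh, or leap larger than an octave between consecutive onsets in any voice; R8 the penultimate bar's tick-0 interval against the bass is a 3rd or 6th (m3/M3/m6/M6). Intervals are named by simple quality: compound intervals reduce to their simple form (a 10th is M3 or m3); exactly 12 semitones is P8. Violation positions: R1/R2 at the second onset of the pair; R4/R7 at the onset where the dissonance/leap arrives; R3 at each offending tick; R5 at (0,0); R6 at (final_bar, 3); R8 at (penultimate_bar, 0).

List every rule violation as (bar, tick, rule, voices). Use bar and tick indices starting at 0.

(3, 3, R4, (0, 1))
(4, 0, R4, (0, 1))
(7, 0, R7, (1,))

bar 0: v0=F3 v1=F4 downbeat P8
bar 1: v0=G3 v1=D4 downbeat P5
bar 2: v0=A3 v1=F4 downbeat m6
bar 3: v0=C4 v1=A4 downbeat M6
bar 4: v0=B3 v1=F4 downbeat TT
bar 5: v0=A3 v1=C4 downbeat m3
bar 6: v0=G3 v1=E4 downbeat M6
bar 7: v0=A3 v1=F4 downbeat m6
bar 8: v0=B3 v1=D4 downbeat m3
bar 9: v0=G3 v1=G4 downbeat P8
bar 10: v0=G3 v1=E4 downbeat M6
bar 11: v0=F3 v1=F4 downbeat P8
  -> R4 @ bar 3 tick 3 v(0, 1): C4/D4 M2 untreated
  -> R4 @ bar 4 tick 0 v(0, 1): B3/F4 TT untreated
  -> R7 @ bar 7 tick 0 v(1,): B3->F4 leap 6st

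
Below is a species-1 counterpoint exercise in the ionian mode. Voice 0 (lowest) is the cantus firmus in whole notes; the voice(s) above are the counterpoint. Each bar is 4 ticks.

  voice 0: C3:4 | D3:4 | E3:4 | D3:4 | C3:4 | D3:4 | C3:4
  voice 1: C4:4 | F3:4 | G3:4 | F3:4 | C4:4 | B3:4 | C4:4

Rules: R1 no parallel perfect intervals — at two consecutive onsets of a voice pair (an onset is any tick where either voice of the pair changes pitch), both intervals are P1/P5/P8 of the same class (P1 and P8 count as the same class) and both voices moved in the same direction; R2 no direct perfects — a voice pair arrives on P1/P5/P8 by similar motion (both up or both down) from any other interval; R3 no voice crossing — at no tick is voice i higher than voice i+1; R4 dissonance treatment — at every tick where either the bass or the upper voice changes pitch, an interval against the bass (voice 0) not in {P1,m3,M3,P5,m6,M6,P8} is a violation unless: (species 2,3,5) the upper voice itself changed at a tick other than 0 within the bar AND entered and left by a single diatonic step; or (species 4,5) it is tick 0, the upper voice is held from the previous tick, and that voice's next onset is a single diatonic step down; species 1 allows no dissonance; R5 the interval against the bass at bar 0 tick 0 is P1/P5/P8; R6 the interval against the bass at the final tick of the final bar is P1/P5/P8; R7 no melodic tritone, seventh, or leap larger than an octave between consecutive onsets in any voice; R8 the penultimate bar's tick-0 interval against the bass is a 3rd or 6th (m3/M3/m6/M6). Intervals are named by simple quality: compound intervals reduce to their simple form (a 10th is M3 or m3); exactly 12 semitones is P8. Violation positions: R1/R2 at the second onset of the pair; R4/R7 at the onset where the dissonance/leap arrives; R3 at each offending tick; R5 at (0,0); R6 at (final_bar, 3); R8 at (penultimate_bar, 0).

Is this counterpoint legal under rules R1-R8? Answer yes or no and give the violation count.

bar 0: v0=C3 v1=C4 (P8)
bar 1: v0=D3 v1=F3 (m3)
bar 2: v0=E3 v1=G3 (m3)
bar 3: v0=D3 v1=F3 (m3)
bar 4: v0=C3 v1=C4 (P8)
bar 5: v0=D3 v1=B3 (M6)
bar 6: v0=C3 v1=C4 (P8)

Yes (0 violations)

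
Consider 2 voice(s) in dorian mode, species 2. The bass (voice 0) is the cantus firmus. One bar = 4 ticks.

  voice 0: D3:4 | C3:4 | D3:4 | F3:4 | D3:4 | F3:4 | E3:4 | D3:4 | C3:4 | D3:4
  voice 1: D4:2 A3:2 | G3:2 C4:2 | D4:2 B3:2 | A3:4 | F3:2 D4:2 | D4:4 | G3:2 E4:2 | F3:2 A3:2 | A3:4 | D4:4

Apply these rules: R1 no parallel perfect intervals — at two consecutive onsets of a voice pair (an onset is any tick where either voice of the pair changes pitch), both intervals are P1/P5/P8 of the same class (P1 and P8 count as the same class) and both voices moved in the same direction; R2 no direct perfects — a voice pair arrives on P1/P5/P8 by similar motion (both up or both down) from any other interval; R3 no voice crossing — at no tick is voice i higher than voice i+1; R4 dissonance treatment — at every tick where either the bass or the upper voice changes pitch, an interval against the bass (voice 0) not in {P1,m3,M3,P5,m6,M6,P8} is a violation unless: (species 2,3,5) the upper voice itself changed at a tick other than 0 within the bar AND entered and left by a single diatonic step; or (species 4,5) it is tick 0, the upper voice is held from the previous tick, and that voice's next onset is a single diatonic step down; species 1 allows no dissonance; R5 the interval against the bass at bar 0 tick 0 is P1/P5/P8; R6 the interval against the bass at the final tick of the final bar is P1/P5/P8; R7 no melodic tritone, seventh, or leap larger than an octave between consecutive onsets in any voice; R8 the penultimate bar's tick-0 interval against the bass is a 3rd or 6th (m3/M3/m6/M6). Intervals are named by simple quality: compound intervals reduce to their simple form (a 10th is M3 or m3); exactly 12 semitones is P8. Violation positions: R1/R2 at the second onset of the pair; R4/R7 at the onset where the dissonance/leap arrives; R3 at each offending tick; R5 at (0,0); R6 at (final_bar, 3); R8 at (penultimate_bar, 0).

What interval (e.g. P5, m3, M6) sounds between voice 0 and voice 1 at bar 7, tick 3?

voice 0=D3 voice 1=A3 -> P5

P5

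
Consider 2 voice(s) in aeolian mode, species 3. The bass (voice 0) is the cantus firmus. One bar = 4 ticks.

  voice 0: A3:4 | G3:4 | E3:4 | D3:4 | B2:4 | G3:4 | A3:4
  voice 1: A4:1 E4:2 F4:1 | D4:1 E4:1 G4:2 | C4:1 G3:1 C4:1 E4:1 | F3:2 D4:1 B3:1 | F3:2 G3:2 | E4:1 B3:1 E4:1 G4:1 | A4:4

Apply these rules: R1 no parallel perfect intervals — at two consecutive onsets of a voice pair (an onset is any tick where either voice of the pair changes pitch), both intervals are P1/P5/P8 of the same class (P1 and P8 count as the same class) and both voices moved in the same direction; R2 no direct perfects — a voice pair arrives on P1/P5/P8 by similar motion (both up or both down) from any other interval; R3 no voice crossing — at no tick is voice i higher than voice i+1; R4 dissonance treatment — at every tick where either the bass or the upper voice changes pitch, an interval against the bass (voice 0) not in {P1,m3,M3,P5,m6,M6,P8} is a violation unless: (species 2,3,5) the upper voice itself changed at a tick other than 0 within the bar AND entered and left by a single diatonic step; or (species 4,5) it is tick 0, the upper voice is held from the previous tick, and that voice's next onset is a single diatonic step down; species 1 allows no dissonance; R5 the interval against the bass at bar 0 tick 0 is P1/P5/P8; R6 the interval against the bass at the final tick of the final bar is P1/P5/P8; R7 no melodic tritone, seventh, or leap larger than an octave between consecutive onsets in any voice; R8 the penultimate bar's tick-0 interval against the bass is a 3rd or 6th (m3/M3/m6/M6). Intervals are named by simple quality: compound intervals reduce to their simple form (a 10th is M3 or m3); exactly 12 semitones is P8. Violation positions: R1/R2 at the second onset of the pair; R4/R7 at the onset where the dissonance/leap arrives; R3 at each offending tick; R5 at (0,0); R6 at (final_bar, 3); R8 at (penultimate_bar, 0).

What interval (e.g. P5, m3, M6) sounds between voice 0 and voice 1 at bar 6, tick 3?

voice 0=A3 voice 1=A4 -> P8

P8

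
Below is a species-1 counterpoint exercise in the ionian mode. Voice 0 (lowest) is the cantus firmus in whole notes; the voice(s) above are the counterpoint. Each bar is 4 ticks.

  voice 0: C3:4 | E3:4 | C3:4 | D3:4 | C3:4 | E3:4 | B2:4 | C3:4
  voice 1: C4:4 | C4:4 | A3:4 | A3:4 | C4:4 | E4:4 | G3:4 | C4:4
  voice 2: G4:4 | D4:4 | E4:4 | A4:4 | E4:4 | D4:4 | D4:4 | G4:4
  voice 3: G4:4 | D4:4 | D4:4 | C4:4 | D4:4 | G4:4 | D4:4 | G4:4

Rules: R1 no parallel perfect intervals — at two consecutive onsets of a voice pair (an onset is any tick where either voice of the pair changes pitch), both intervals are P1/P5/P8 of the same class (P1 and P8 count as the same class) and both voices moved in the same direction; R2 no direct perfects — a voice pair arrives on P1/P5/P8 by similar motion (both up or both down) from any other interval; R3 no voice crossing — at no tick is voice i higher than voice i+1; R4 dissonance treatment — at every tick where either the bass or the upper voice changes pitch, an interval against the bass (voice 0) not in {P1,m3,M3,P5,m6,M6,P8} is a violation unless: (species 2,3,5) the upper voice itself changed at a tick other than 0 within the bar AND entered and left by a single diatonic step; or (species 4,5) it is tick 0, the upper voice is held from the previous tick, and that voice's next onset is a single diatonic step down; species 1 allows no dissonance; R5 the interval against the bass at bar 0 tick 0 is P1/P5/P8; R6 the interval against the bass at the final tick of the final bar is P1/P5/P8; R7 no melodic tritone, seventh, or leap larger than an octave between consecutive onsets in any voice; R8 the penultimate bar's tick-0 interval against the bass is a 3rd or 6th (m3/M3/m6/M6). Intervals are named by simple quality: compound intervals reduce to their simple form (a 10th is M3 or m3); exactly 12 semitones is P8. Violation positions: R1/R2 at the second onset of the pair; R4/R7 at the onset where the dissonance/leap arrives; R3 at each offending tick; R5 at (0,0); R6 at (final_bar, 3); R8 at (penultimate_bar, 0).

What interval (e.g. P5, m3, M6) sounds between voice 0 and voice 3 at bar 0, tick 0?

P5

voice 0=C3 voice 3=G4 -> P5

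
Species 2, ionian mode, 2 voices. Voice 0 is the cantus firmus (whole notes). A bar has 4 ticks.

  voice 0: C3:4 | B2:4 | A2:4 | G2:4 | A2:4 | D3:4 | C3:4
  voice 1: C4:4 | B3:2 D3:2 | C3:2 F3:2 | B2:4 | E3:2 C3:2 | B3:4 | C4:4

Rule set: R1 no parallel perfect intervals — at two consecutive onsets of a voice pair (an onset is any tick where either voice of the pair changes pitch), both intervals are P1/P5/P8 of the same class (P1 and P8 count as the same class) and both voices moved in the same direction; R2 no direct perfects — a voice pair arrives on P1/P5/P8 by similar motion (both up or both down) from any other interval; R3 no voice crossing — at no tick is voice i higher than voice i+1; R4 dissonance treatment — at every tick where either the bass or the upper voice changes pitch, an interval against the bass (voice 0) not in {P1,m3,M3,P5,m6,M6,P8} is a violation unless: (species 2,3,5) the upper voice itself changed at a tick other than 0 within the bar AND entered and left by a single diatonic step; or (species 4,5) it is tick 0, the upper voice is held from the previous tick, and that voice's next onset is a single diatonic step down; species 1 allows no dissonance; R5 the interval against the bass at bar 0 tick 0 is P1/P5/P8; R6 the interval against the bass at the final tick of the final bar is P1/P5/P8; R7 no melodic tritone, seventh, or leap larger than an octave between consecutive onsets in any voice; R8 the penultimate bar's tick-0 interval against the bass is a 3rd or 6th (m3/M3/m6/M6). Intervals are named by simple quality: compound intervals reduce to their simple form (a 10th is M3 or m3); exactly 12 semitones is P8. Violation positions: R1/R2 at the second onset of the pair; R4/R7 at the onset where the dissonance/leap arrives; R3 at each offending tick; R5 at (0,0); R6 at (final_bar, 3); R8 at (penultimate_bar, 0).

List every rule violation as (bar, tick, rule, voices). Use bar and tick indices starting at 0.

(1, 0, R1, (0, 1))
(3, 0, R7, (1,))
(4, 0, R2, (0, 1))
(5, 0, R7, (1,))

bar 0: v0=C3 v1=C4 downbeat P8
bar 1: v0=B2 v1=B3 downbeat P8
bar 2: v0=A2 v1=C3 downbeat m3
bar 3: v0=G2 v1=B2 downbeat M3
bar 4: v0=A2 v1=E3 downbeat P5
bar 5: v0=D3 v1=B3 downbeat M6
bar 6: v0=C3 v1=C4 downbeat P8
  -> R1 @ bar 1 tick 0 v(0, 1): C3/C4 P8 -> B2/B3 P8 similar
  -> R7 @ bar 3 tick 0 v(1,): F3->B2 leap 6st
  -> R2 @ bar 4 tick 0 v(0, 1): G2/B2 M3 -> A2/E3 P5 similar
  -> R7 @ bar 5 tick 0 v(1,): C3->B3 leap 11st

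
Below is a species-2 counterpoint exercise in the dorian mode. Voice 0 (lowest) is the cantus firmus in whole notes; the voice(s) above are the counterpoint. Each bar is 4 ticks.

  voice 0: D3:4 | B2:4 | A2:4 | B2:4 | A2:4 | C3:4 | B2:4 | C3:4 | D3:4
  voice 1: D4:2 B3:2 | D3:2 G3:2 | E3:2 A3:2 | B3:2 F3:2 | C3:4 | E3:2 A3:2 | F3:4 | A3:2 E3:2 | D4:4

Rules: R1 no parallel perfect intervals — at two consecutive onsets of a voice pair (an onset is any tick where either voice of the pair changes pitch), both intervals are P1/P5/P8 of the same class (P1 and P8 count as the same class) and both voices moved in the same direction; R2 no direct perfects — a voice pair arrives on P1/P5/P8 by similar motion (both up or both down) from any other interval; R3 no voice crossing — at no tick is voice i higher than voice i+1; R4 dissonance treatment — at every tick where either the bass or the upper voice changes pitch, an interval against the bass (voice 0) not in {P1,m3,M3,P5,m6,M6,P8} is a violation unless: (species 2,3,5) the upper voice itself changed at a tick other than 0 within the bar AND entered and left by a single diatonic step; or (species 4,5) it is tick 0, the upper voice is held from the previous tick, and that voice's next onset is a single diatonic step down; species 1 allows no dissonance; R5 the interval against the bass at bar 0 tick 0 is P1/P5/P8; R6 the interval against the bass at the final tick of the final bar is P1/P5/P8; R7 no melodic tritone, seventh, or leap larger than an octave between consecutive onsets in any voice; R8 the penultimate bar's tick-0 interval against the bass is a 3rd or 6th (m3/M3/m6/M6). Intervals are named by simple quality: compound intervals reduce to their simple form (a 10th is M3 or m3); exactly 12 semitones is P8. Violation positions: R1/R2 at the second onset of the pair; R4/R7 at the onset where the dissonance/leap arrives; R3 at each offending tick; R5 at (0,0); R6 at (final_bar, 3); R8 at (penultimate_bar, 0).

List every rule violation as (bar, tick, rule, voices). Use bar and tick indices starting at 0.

bar 0: v0=D3 v1=D4 downbeat P8
bar 1: v0=B2 v1=D3 downbeat m3
bar 2: v0=A2 v1=E3 downbeat P5
bar 3: v0=B2 v1=B3 downbeat P8
bar 4: v0=A2 v1=C3 downbeat m3
bar 5: v0=C3 v1=E3 downbeat M3
bar 6: v0=B2 v1=F3 downbeat TT
bar 7: v0=C3 v1=A3 downbeat M6
bar 8: v0=D3 v1=D4 downbeat P8
  -> R2 @ bar 2 tick 0 v(0, 1): B2/G3 m6 -> A2/E3 P5 similar
  -> R1 @ bar 3 tick 0 v(0, 1): A2/A3 P8 -> B2/B3 P8 similar
  -> R4 @ bar 3 tick 2 v(0, 1): B2/F3 TT untreated
  -> R7 @ bar 3 tick 2 v(1,): B3->F3 leap 6st
  -> R4 @ bar 6 tick 0 v(0, 1): B2/F3 TT untreated
  -> R2 @ bar 8 tick 0 v(0, 1): C3/E3 M3 -> D3/D4 P8 similar
  -> R7 @ bar 8 tick 0 v(1,): E3->D4 leap 10st

(2, 0, R2, (0, 1))
(3, 0, R1, (0, 1))
(3, 2, R4, (0, 1))
(3, 2, R7, (1,))
(6, 0, R4, (0, 1))
(8, 0, R2, (0, 1))
(8, 0, R7, (1,))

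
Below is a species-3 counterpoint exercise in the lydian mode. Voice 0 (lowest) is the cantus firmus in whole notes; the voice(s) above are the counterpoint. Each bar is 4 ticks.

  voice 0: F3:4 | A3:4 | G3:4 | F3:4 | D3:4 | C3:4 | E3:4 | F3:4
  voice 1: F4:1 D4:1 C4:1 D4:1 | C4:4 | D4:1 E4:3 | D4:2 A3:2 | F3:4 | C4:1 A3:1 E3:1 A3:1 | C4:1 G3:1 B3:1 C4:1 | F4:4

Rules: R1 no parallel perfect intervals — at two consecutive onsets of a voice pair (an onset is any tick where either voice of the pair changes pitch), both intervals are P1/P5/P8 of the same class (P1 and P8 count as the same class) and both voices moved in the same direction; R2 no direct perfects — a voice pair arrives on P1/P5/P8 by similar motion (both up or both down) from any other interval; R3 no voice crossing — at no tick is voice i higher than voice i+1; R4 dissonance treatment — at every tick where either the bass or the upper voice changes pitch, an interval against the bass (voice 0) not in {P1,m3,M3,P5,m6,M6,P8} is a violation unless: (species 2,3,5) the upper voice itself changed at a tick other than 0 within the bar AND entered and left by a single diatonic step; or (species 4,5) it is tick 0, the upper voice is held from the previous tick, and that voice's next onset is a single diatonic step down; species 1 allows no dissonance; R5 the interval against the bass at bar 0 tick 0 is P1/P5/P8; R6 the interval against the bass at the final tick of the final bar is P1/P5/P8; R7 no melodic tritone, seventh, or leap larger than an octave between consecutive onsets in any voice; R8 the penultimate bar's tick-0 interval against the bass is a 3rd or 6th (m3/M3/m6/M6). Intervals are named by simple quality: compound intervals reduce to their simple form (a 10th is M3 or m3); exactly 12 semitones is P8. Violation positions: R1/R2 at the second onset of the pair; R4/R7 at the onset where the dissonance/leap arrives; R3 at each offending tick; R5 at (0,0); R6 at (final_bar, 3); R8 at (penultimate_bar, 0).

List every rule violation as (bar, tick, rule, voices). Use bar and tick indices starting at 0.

bar 0: v0=F3 v1=F4 downbeat P8
bar 1: v0=A3 v1=C4 downbeat m3
bar 2: v0=G3 v1=D4 downbeat P5
bar 3: v0=F3 v1=D4 downbeat M6
bar 4: v0=D3 v1=F3 downbeat m3
bar 5: v0=C3 v1=C4 downbeat P8
bar 6: v0=E3 v1=C4 downbeat m6
bar 7: v0=F3 v1=F4 downbeat P8
  -> R2 @ bar 7 tick 0 v(0, 1): E3/C4 m6 -> F3/F4 P8 similar

(7, 0, R2, (0, 1))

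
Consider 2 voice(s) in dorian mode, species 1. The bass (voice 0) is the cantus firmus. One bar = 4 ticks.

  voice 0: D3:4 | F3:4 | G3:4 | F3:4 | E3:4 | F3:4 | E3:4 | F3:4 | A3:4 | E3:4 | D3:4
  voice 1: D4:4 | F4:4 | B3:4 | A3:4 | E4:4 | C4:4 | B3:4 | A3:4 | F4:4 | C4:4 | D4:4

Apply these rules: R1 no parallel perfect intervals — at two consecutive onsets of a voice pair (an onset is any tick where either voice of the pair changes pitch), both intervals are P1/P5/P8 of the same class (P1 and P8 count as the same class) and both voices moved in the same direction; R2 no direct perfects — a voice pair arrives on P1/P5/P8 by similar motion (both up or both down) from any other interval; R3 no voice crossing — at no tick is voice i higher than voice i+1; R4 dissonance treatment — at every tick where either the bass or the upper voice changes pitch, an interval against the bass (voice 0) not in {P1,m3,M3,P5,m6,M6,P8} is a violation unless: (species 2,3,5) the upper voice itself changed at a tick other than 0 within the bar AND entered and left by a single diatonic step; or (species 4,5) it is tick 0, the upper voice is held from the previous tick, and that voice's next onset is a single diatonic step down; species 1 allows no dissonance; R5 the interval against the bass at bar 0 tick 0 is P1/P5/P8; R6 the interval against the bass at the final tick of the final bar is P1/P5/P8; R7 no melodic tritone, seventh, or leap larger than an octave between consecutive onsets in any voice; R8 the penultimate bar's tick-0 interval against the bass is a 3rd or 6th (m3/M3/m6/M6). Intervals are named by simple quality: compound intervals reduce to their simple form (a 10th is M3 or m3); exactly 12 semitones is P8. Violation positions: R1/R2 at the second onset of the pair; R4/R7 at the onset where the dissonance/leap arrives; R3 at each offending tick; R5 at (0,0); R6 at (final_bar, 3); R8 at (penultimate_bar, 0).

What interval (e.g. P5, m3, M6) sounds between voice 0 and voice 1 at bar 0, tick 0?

voice 0=D3 voice 1=D4 -> P8

P8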